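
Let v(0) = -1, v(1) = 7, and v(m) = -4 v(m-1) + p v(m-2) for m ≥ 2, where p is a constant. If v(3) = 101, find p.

-1

v(2) = -28 - p
v(3) = 112 + 11p
So 112 + 11p = 101, giving p = -1.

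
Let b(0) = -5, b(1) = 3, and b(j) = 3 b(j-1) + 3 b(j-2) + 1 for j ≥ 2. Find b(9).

-21125

b(2) = 3·3 + 3·(-5) + 1 = -5
b(3) = 3·(-5) + 3·3 + 1 = -5
b(4) = 3·(-5) + 3·(-5) + 1 = -29
b(5) = 3·(-29) + 3·(-5) + 1 = -101
b(6) = 3·(-101) + 3·(-29) + 1 = -389
b(7) = 3·(-389) + 3·(-101) + 1 = -1469
b(8) = 3·(-1469) + 3·(-389) + 1 = -5573
b(9) = 3·(-5573) + 3·(-1469) + 1 = -21125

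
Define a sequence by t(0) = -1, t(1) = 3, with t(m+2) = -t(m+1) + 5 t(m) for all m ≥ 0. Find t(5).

t(2) = -3 + 5*(-1) = -8
t(3) = -(-8) + 5*3 = 23
t(4) = -23 + 5*(-8) = -63
t(5) = -(-63) + 5*23 = 178

178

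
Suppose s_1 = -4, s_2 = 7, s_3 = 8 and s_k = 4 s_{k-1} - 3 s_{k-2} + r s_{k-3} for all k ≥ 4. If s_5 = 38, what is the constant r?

-2

s_4 = 11 - 4r
s_5 = 20 - 9r
So 20 - 9r = 38, giving r = -2.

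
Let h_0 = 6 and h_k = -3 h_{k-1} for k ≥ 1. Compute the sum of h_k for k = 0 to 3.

-120

h_1 = -3*6 = -18
h_2 = -3*(-18) = 54
h_3 = -3*54 = -162
Sum = 6 + (-18) + 54 + (-162) = -120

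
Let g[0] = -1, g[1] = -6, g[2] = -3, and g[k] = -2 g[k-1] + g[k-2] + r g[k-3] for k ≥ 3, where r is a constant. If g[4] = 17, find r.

-5

g[3] = -r
g[4] = -3 - 4r
So -3 - 4r = 17, giving r = -5.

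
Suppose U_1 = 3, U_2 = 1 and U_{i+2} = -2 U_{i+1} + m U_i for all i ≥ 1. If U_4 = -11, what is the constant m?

3

U_3 = -2 + 3m
U_4 = 4 - 5m
So 4 - 5m = -11, giving m = 3.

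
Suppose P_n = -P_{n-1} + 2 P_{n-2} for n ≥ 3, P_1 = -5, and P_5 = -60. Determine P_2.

6

Let P_2 = y.
P_3 = -10 - y
P_4 = 10 + 3y
P_5 = -30 - 5y
So -30 - 5y = -60, giving y = 6.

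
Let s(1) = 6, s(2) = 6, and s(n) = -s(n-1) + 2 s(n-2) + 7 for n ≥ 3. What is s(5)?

s(3) = -6 + 2*6 + 7 = 13
s(4) = -13 + 2*6 + 7 = 6
s(5) = -6 + 2*13 + 7 = 27

27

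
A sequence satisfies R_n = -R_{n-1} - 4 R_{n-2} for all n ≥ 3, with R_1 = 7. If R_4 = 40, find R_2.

-4

Let R_2 = w.
R_3 = -28 - w
R_4 = 28 - 3w
So 28 - 3w = 40, giving w = -4.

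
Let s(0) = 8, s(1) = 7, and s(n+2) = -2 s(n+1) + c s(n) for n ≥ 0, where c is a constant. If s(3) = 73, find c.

-5

s(2) = -14 + 8c
s(3) = 28 - 9c
So 28 - 9c = 73, giving c = -5.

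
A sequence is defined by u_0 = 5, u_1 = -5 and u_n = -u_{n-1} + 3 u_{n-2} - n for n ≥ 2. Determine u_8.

u_2 = -(-5) + 3*5 - 2 = 18
u_3 = -18 + 3*(-5) - 3 = -36
u_4 = -(-36) + 3*18 - 4 = 86
u_5 = -86 + 3*(-36) - 5 = -199
u_6 = -(-199) + 3*86 - 6 = 451
u_7 = -451 + 3*(-199) - 7 = -1055
u_8 = -(-1055) + 3*451 - 8 = 2400

2400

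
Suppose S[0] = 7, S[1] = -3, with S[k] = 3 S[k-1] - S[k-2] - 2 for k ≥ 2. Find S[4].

S[2] = 3·(-3) - 7 - 2 = -18
S[3] = 3·(-18) - (-3) - 2 = -53
S[4] = 3·(-53) - (-18) - 2 = -143

-143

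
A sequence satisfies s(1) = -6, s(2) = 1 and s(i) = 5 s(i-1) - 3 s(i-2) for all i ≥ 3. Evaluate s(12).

s(3) = 5·1 - 3·(-6) = 23
s(4) = 5·23 - 3·1 = 112
s(5) = 5·112 - 3·23 = 491
s(6) = 5·491 - 3·112 = 2119
s(7) = 5·2119 - 3·491 = 9122
s(8) = 5·9122 - 3·2119 = 39253
s(9) = 5·39253 - 3·9122 = 168899
s(10) = 5·168899 - 3·39253 = 726736
s(11) = 5·726736 - 3·168899 = 3126983
s(12) = 5·3126983 - 3·726736 = 13454707

13454707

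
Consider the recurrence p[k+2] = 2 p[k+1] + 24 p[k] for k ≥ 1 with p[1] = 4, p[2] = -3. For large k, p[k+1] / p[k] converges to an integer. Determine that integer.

6

The characteristic equation is r^2 - 2r - 24 = 0, which factors as (r - 6)(r + 4) = 0.
So the roots are 6 and -4. Since |6| > |-4| and the coefficient of 6^k is non-zero, the ratio tends to 6.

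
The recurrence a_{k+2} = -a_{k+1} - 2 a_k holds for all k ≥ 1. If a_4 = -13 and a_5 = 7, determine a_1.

-4

Rearranging, a_{k-2} = (a_k + a_{k-1}) / -2.
a_3 = (7 + (-13)) / -2 = -6/-2 = 3
a_2 = (-13 + 3) / -2 = -10/-2 = 5
a_1 = (3 + 5) / -2 = 8/-2 = -4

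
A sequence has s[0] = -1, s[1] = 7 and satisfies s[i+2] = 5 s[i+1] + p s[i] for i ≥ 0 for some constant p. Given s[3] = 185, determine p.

s[2] = 35 - p
s[3] = 175 + 2p
So 175 + 2p = 185, giving p = 5.

5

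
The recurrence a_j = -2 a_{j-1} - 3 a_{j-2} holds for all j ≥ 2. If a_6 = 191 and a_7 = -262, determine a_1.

-4

Rearranging, a_{j-2} = (a_j + 2 a_{j-1}) / -3.
a_5 = (-262 + 2·191) / -3 = 120/-3 = -40
a_4 = (191 + 2·(-40)) / -3 = 111/-3 = -37
a_3 = (-40 + 2·(-37)) / -3 = -114/-3 = 38
a_2 = (-37 + 2·38) / -3 = 39/-3 = -13
a_1 = (38 + 2·(-13)) / -3 = 12/-3 = -4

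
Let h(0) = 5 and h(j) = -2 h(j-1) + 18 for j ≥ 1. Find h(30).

The fixed point is 18/(1 + 2) = 6, so h(j) - 6 = -2(h(j-1) - 6).
Hence h(j) = -1·(-2)^j + 6.
h(30) = -1·(-2)^{30} + 6 = -1·1073741824 + 6 = -1073741818.

-1073741818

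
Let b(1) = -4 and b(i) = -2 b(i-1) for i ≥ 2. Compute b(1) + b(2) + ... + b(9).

b(2) = -2·(-4) = 8
b(3) = -2·8 = -16
b(4) = -2·(-16) = 32
b(5) = -2·32 = -64
b(6) = -2·(-64) = 128
b(7) = -2·128 = -256
b(8) = -2·(-256) = 512
b(9) = -2·512 = -1024
Sum = (-4) + 8 + (-16) + 32 + (-64) + 128 + (-256) + 512 + (-1024) = -684

-684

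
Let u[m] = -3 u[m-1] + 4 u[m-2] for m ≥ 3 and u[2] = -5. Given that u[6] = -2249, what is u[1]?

Let u[1] = w.
u[3] = 15 + 4w
u[4] = -65 - 12w
u[5] = 255 + 52w
u[6] = -1025 - 204w
So -1025 - 204w = -2249, giving w = 6.

6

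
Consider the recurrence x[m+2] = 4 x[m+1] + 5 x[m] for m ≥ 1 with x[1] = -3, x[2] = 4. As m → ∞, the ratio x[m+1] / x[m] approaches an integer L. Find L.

The characteristic equation is r^2 - 4r - 5 = 0, which factors as (r - 5)(r + 1) = 0.
So the roots are 5 and -1. Since |5| > |-1| and the coefficient of 5^m is non-zero, the ratio tends to 5.

5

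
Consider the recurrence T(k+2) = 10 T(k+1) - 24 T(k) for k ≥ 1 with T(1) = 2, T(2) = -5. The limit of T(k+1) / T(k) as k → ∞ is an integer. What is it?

The characteristic equation is r^2 - 10r + 24 = 0, which factors as (r - 6)(r - 4) = 0.
So the roots are 6 and 4. Since |6| > |4| and the coefficient of 6^k is non-zero, the ratio tends to 6.

6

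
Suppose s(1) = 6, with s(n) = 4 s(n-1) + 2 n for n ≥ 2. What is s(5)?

1930

s(2) = 4(6) + 4 = 28
s(3) = 4(28) + 6 = 118
s(4) = 4(118) + 8 = 480
s(5) = 4(480) + 10 = 1930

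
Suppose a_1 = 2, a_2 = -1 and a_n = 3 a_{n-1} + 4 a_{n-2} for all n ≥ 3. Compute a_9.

a_3 = 3*(-1) + 4*2 = 5
a_4 = 3*5 + 4*(-1) = 11
a_5 = 3*11 + 4*5 = 53
a_6 = 3*53 + 4*11 = 203
a_7 = 3*203 + 4*53 = 821
a_8 = 3*821 + 4*203 = 3275
a_9 = 3*3275 + 4*821 = 13109

13109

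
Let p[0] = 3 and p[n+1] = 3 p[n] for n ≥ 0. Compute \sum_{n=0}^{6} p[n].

3279

p[1] = 3(3) = 9
p[2] = 3(9) = 27
p[3] = 3(27) = 81
p[4] = 3(81) = 243
p[5] = 3(243) = 729
p[6] = 3(729) = 2187
Sum = 3 + 9 + 27 + 81 + 243 + 729 + 2187 = 3279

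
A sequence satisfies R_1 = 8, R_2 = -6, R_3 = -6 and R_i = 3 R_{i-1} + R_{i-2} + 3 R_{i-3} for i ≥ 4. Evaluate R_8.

-1044

R_4 = 3·(-6) + (-6) + 3·8 = 0
R_5 = 3·0 + (-6) + 3·(-6) = -24
R_6 = 3·(-24) + 0 + 3·(-6) = -90
R_7 = 3·(-90) + (-24) + 3·0 = -294
R_8 = 3·(-294) + (-90) + 3·(-24) = -1044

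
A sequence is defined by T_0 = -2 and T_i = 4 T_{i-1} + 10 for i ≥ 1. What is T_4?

T_1 = 4·(-2) + 10 = 2
T_2 = 4·2 + 10 = 18
T_3 = 4·18 + 10 = 82
T_4 = 4·82 + 10 = 338

338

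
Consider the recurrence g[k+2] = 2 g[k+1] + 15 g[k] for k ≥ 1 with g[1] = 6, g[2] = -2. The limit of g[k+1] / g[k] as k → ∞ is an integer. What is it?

5

The characteristic equation is r^2 - 2r - 15 = 0, which factors as (r - 5)(r + 3) = 0.
So the roots are 5 and -3. Since |5| > |-3| and the coefficient of 5^k is non-zero, the ratio tends to 5.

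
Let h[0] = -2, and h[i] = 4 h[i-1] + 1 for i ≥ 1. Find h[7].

h[1] = 4·(-2) + 1 = -7
h[2] = 4·(-7) + 1 = -27
h[3] = 4·(-27) + 1 = -107
h[4] = 4·(-107) + 1 = -427
h[5] = 4·(-427) + 1 = -1707
h[6] = 4·(-1707) + 1 = -6827
h[7] = 4·(-6827) + 1 = -27307

-27307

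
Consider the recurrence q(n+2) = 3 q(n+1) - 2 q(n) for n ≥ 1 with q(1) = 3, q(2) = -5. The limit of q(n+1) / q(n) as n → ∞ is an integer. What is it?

The characteristic equation is r^2 - 3r + 2 = 0, which factors as (r - 2)(r - 1) = 0.
So the roots are 2 and 1. Since |2| > |1| and the coefficient of 2^n is non-zero, the ratio tends to 2.

2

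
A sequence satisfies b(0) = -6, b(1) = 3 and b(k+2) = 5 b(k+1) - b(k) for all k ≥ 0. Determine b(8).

b(2) = 5·3 - (-6) = 21
b(3) = 5·21 - 3 = 102
b(4) = 5·102 - 21 = 489
b(5) = 5·489 - 102 = 2343
b(6) = 5·2343 - 489 = 11226
b(7) = 5·11226 - 2343 = 53787
b(8) = 5·53787 - 11226 = 257709

257709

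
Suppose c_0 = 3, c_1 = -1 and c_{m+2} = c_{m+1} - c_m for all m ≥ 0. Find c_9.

-3

c_2 = (-1) - 3 = -4
c_3 = (-4) - (-1) = -3
c_4 = (-3) - (-4) = 1
c_5 = 1 - (-3) = 4
c_6 = 4 - 1 = 3
c_7 = 3 - 4 = -1
c_8 = (-1) - 3 = -4
c_9 = (-4) - (-1) = -3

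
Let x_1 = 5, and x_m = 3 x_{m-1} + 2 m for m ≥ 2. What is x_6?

x_2 = 3·5 + 4 = 19
x_3 = 3·19 + 6 = 63
x_4 = 3·63 + 8 = 197
x_5 = 3·197 + 10 = 601
x_6 = 3·601 + 12 = 1815

1815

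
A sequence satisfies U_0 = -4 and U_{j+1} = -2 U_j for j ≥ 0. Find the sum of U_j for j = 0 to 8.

U_1 = -2*(-4) = 8
U_2 = -2*8 = -16
U_3 = -2*(-16) = 32
U_4 = -2*32 = -64
U_5 = -2*(-64) = 128
U_6 = -2*128 = -256
U_7 = -2*(-256) = 512
U_8 = -2*512 = -1024
Sum = (-4) + 8 + (-16) + 32 + (-64) + 128 + (-256) + 512 + (-1024) = -684

-684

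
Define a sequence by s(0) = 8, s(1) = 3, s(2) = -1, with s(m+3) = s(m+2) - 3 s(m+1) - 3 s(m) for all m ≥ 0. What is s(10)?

s(3) = (-1) - 3*3 - 3*8 = -34
s(4) = (-34) - 3*(-1) - 3*3 = -40
s(5) = (-40) - 3*(-34) - 3*(-1) = 65
s(6) = 65 - 3*(-40) - 3*(-34) = 287
s(7) = 287 - 3*65 - 3*(-40) = 212
s(8) = 212 - 3*287 - 3*65 = -844
s(9) = (-844) - 3*212 - 3*287 = -2341
s(10) = (-2341) - 3*(-844) - 3*212 = -445

-445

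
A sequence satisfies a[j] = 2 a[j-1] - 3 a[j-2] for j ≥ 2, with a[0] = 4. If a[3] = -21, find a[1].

Let a[1] = z.
a[2] = -12 + 2z
a[3] = -24 + z
So -24 + z = -21, giving z = 3.

3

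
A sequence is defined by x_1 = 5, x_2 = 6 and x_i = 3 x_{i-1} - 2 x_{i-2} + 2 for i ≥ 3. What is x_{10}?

1520

x_3 = 3*6 - 2*5 + 2 = 10
x_4 = 3*10 - 2*6 + 2 = 20
x_5 = 3*20 - 2*10 + 2 = 42
x_6 = 3*42 - 2*20 + 2 = 88
x_7 = 3*88 - 2*42 + 2 = 182
x_8 = 3*182 - 2*88 + 2 = 372
x_9 = 3*372 - 2*182 + 2 = 754
x_{10} = 3*754 - 2*372 + 2 = 1520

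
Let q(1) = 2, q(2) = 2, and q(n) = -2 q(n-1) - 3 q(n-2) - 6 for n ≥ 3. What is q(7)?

q(3) = -2*2 - 3*2 - 6 = -16
q(4) = -2*(-16) - 3*2 - 6 = 20
q(5) = -2*20 - 3*(-16) - 6 = 2
q(6) = -2*2 - 3*20 - 6 = -70
q(7) = -2*(-70) - 3*2 - 6 = 128

128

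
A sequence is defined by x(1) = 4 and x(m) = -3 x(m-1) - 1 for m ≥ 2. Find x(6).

-1033

x(2) = -3*4 - 1 = -13
x(3) = -3*(-13) - 1 = 38
x(4) = -3*38 - 1 = -115
x(5) = -3*(-115) - 1 = 344
x(6) = -3*344 - 1 = -1033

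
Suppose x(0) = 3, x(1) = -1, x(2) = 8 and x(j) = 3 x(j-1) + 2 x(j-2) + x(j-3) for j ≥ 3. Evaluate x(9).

56750

x(3) = 3*8 + 2*(-1) + 3 = 25
x(4) = 3*25 + 2*8 + (-1) = 90
x(5) = 3*90 + 2*25 + 8 = 328
x(6) = 3*328 + 2*90 + 25 = 1189
x(7) = 3*1189 + 2*328 + 90 = 4313
x(8) = 3*4313 + 2*1189 + 328 = 15645
x(9) = 3*15645 + 2*4313 + 1189 = 56750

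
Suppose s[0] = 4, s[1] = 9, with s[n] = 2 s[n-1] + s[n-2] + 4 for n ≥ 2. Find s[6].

s[2] = 2(9) + 4 + 4 = 26
s[3] = 2(26) + 9 + 4 = 65
s[4] = 2(65) + 26 + 4 = 160
s[5] = 2(160) + 65 + 4 = 389
s[6] = 2(389) + 160 + 4 = 942

942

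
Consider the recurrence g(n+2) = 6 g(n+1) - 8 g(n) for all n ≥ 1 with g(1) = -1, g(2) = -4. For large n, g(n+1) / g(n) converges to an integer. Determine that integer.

4

The characteristic equation is r^2 - 6r + 8 = 0, which factors as (r - 4)(r - 2) = 0.
So the roots are 4 and 2. Since |4| > |2| and the coefficient of 4^n is non-zero, the ratio tends to 4.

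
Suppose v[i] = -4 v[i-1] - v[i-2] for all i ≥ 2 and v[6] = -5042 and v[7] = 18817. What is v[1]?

7

Rearranging, v[i-2] = -(v[i] + 4 v[i-1]).
v[5] = -(18817 + 4*(-5042)) = 1351
v[4] = -(-5042 + 4*1351) = -362
v[3] = -(1351 + 4*(-362)) = 97
v[2] = -(-362 + 4*97) = -26
v[1] = -(97 + 4*(-26)) = 7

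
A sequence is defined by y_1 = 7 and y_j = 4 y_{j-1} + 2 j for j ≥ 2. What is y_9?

y_2 = 4·7 + 4 = 32
y_3 = 4·32 + 6 = 134
y_4 = 4·134 + 8 = 544
y_5 = 4·544 + 10 = 2186
y_6 = 4·2186 + 12 = 8756
y_7 = 4·8756 + 14 = 35038
y_8 = 4·35038 + 16 = 140168
y_9 = 4·140168 + 18 = 560690

560690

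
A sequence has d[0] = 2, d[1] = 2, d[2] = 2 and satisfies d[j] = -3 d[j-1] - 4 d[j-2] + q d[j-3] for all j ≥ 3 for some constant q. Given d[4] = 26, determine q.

d[3] = -14 + 2q
d[4] = 34 - 4q
So 34 - 4q = 26, giving q = 2.

2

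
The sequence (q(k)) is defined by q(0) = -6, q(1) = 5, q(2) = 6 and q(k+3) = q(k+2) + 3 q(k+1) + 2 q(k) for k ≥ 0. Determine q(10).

8041

q(3) = 6 + 3*5 + 2*(-6) = 9
q(4) = 9 + 3*6 + 2*5 = 37
q(5) = 37 + 3*9 + 2*6 = 76
q(6) = 76 + 3*37 + 2*9 = 205
q(7) = 205 + 3*76 + 2*37 = 507
q(8) = 507 + 3*205 + 2*76 = 1274
q(9) = 1274 + 3*507 + 2*205 = 3205
q(10) = 3205 + 3*1274 + 2*507 = 8041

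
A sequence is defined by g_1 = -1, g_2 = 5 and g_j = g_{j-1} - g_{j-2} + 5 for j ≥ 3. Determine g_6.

g_3 = 5 - (-1) + 5 = 11
g_4 = 11 - 5 + 5 = 11
g_5 = 11 - 11 + 5 = 5
g_6 = 5 - 11 + 5 = -1

-1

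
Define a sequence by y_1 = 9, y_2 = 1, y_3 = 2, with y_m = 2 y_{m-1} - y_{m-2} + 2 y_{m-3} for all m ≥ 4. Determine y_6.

y_4 = 2(2) - 1 + 2(9) = 21
y_5 = 2(21) - 2 + 2(1) = 42
y_6 = 2(42) - 21 + 2(2) = 67

67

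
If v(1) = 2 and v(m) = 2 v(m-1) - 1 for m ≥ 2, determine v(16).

The fixed point is -1/(1 - 2) = 1, so v(m) - 1 = 2(v(m-1) - 1).
Hence v(m) = 1·2^{m-1} + 1.
v(16) = 1·2^{15} + 1 = 1·32768 + 1 = 32769.

32769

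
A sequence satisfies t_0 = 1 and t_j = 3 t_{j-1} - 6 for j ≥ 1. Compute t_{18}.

The fixed point is -6/(1 - 3) = 3, so t_j - 3 = 3(t_{j-1} - 3).
Hence t_j = -2·3^j + 3.
t_{18} = -2·3^{18} + 3 = -2·387420489 + 3 = -774840975.

-774840975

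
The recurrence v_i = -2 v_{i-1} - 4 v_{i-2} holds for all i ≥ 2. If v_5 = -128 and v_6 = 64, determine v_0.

1

Rearranging, v_{i-2} = (v_i + 2 v_{i-1}) / -4.
v_4 = (64 + 2*(-128)) / -4 = -192/-4 = 48
v_3 = (-128 + 2*48) / -4 = -32/-4 = 8
v_2 = (48 + 2*8) / -4 = 64/-4 = -16
v_1 = (8 + 2*(-16)) / -4 = -24/-4 = 6
v_0 = (-16 + 2*6) / -4 = -4/-4 = 1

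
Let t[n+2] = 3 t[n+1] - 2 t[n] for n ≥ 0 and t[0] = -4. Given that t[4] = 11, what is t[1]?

Let t[1] = x.
t[2] = 8 + 3x
t[3] = 24 + 7x
t[4] = 56 + 15x
So 56 + 15x = 11, giving x = -3.

-3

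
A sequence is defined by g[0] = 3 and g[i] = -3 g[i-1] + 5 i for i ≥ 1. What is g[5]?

-494

g[1] = -3(3) + 5 = -4
g[2] = -3(-4) + 10 = 22
g[3] = -3(22) + 15 = -51
g[4] = -3(-51) + 20 = 173
g[5] = -3(173) + 25 = -494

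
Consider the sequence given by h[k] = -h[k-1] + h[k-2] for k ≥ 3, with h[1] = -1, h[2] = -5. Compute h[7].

35

h[3] = -(-5) + (-1) = 4
h[4] = -4 + (-5) = -9
h[5] = -(-9) + 4 = 13
h[6] = -13 + (-9) = -22
h[7] = -(-22) + 13 = 35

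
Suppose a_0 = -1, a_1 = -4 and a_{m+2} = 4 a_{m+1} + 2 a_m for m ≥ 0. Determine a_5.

a_2 = 4(-4) + 2(-1) = -18
a_3 = 4(-18) + 2(-4) = -80
a_4 = 4(-80) + 2(-18) = -356
a_5 = 4(-356) + 2(-80) = -1584

-1584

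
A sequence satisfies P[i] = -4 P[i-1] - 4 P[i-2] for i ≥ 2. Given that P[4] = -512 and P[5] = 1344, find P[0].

8

Rearranging, P[i-2] = (P[i] + 4 P[i-1]) / -4.
P[3] = (1344 + 4(-512)) / -4 = -704/-4 = 176
P[2] = (-512 + 4(176)) / -4 = 192/-4 = -48
P[1] = (176 + 4(-48)) / -4 = -16/-4 = 4
P[0] = (-48 + 4(4)) / -4 = -32/-4 = 8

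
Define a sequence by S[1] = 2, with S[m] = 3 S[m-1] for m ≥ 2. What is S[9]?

13122

S[2] = 3(2) = 6
S[3] = 3(6) = 18
S[4] = 3(18) = 54
S[5] = 3(54) = 162
S[6] = 3(162) = 486
S[7] = 3(486) = 1458
S[8] = 3(1458) = 4374
S[9] = 3(4374) = 13122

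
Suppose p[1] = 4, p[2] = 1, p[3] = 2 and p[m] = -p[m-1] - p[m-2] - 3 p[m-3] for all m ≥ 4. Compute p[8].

-65

p[4] = -2 - 1 - 3*4 = -15
p[5] = -(-15) - 2 - 3*1 = 10
p[6] = -10 - (-15) - 3*2 = -1
p[7] = -(-1) - 10 - 3*(-15) = 36
p[8] = -36 - (-1) - 3*10 = -65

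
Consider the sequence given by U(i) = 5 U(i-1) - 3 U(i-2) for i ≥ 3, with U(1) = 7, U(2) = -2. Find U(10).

U(3) = 5·(-2) - 3·7 = -31
U(4) = 5·(-31) - 3·(-2) = -149
U(5) = 5·(-149) - 3·(-31) = -652
U(6) = 5·(-652) - 3·(-149) = -2813
U(7) = 5·(-2813) - 3·(-652) = -12109
U(8) = 5·(-12109) - 3·(-2813) = -52106
U(9) = 5·(-52106) - 3·(-12109) = -224203
U(10) = 5·(-224203) - 3·(-52106) = -964697

-964697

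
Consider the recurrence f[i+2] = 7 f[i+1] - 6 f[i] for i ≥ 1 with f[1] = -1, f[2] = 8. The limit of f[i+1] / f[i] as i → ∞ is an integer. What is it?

6

The characteristic equation is r^2 - 7r + 6 = 0, which factors as (r - 6)(r - 1) = 0.
So the roots are 6 and 1. Since |6| > |1| and the coefficient of 6^i is non-zero, the ratio tends to 6.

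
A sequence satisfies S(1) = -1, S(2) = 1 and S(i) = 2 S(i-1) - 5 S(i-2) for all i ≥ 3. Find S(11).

S(3) = 2·1 - 5·(-1) = 7
S(4) = 2·7 - 5·1 = 9
S(5) = 2·9 - 5·7 = -17
S(6) = 2·(-17) - 5·9 = -79
S(7) = 2·(-79) - 5·(-17) = -73
S(8) = 2·(-73) - 5·(-79) = 249
S(9) = 2·249 - 5·(-73) = 863
S(10) = 2·863 - 5·249 = 481
S(11) = 2·481 - 5·863 = -3353

-3353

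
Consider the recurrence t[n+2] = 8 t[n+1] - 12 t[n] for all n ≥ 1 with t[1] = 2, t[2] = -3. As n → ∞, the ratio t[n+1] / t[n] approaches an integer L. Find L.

6

The characteristic equation is r^2 - 8r + 12 = 0, which factors as (r - 6)(r - 2) = 0.
So the roots are 6 and 2. Since |6| > |2| and the coefficient of 6^n is non-zero, the ratio tends to 6.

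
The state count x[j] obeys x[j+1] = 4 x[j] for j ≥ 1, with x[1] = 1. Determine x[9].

x[2] = 4*1 = 4
x[3] = 4*4 = 16
x[4] = 4*16 = 64
x[5] = 4*64 = 256
x[6] = 4*256 = 1024
x[7] = 4*1024 = 4096
x[8] = 4*4096 = 16384
x[9] = 4*16384 = 65536

65536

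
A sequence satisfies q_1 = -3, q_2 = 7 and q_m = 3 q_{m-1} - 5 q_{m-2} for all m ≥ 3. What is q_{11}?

23511

q_3 = 3*7 - 5*(-3) = 36
q_4 = 3*36 - 5*7 = 73
q_5 = 3*73 - 5*36 = 39
q_6 = 3*39 - 5*73 = -248
q_7 = 3*(-248) - 5*39 = -939
q_8 = 3*(-939) - 5*(-248) = -1577
q_9 = 3*(-1577) - 5*(-939) = -36
q_{10} = 3*(-36) - 5*(-1577) = 7777
q_{11} = 3*7777 - 5*(-36) = 23511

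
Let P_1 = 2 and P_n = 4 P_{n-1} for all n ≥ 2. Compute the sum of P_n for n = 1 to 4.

P_2 = 4·2 = 8
P_3 = 4·8 = 32
P_4 = 4·32 = 128
Sum = 2 + 8 + 32 + 128 = 170

170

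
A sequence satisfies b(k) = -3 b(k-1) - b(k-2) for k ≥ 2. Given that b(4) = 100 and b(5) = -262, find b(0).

-2

Rearranging, b(k-2) = -(b(k) + 3 b(k-1)).
b(3) = -(-262 + 3·100) = -38
b(2) = -(100 + 3·(-38)) = 14
b(1) = -(-38 + 3·14) = -4
b(0) = -(14 + 3·(-4)) = -2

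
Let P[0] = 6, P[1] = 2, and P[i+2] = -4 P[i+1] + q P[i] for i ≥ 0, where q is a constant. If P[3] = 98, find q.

P[2] = -8 + 6q
P[3] = 32 - 22q
So 32 - 22q = 98, giving q = -3.

-3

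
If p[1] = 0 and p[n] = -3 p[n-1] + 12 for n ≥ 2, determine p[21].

-10460353200

The fixed point is 12/(1 + 3) = 3, so p[n] - 3 = -3(p[n-1] - 3).
Hence p[n] = -3·(-3)^{n-1} + 3.
p[21] = -3·(-3)^{20} + 3 = -3·3486784401 + 3 = -10460353200.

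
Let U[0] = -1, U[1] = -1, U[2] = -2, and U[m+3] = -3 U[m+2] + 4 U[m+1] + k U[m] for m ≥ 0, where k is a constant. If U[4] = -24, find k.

-5

U[3] = 2 - k
U[4] = -14 + 2k
So -14 + 2k = -24, giving k = -5.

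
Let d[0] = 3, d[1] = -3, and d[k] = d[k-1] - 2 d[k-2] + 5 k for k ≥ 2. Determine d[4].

40

d[2] = (-3) - 2·3 + 10 = 1
d[3] = 1 - 2·(-3) + 15 = 22
d[4] = 22 - 2·1 + 20 = 40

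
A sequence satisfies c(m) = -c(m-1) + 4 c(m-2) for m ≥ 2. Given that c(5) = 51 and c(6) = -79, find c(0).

1

Rearranging, c(m-2) = (c(m) + c(m-1)) / 4.
c(4) = (-79 + 51) / 4 = -28/4 = -7
c(3) = (51 + (-7)) / 4 = 44/4 = 11
c(2) = (-7 + 11) / 4 = 4/4 = 1
c(1) = (11 + 1) / 4 = 12/4 = 3
c(0) = (1 + 3) / 4 = 4/4 = 1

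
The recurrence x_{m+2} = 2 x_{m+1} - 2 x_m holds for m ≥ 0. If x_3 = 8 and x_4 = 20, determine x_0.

-5

Rearranging, x_{m-2} = (x_m - 2 x_{m-1}) / -2.
x_2 = (20 - 2·8) / -2 = 4/-2 = -2
x_1 = (8 - 2·(-2)) / -2 = 12/-2 = -6
x_0 = (-2 - 2·(-6)) / -2 = 10/-2 = -5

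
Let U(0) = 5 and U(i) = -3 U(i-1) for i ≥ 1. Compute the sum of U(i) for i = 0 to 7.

U(1) = -3·5 = -15
U(2) = -3·(-15) = 45
U(3) = -3·45 = -135
U(4) = -3·(-135) = 405
U(5) = -3·405 = -1215
U(6) = -3·(-1215) = 3645
U(7) = -3·3645 = -10935
Sum = 5 + (-15) + 45 + (-135) + 405 + (-1215) + 3645 + (-10935) = -8200

-8200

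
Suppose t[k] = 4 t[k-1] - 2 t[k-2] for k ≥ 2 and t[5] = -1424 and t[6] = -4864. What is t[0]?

Rearranging, t[k-2] = (t[k] - 4 t[k-1]) / -2.
t[4] = (-4864 - 4(-1424)) / -2 = 832/-2 = -416
t[3] = (-1424 - 4(-416)) / -2 = 240/-2 = -120
t[2] = (-416 - 4(-120)) / -2 = 64/-2 = -32
t[1] = (-120 - 4(-32)) / -2 = 8/-2 = -4
t[0] = (-32 - 4(-4)) / -2 = -16/-2 = 8

8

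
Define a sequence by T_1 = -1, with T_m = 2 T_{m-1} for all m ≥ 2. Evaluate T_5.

T_2 = 2*(-1) = -2
T_3 = 2*(-2) = -4
T_4 = 2*(-4) = -8
T_5 = 2*(-8) = -16

-16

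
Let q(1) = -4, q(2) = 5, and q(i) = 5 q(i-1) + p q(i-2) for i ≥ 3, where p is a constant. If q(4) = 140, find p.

q(3) = 25 - 4p
q(4) = 125 - 15p
So 125 - 15p = 140, giving p = -1.

-1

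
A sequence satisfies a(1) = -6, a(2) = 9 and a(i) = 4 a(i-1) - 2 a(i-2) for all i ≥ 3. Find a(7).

a(3) = 4·9 - 2·(-6) = 48
a(4) = 4·48 - 2·9 = 174
a(5) = 4·174 - 2·48 = 600
a(6) = 4·600 - 2·174 = 2052
a(7) = 4·2052 - 2·600 = 7008

7008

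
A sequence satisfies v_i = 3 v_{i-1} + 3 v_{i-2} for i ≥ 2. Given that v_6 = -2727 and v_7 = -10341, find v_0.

1

Rearranging, v_{i-2} = (v_i - 3 v_{i-1}) / 3.
v_5 = (-10341 - 3·(-2727)) / 3 = -2160/3 = -720
v_4 = (-2727 - 3·(-720)) / 3 = -567/3 = -189
v_3 = (-720 - 3·(-189)) / 3 = -153/3 = -51
v_2 = (-189 - 3·(-51)) / 3 = -36/3 = -12
v_1 = (-51 - 3·(-12)) / 3 = -15/3 = -5
v_0 = (-12 - 3·(-5)) / 3 = 3/3 = 1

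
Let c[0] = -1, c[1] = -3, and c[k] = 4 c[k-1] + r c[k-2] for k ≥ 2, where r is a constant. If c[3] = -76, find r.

4

c[2] = -12 - r
c[3] = -48 - 7r
So -48 - 7r = -76, giving r = 4.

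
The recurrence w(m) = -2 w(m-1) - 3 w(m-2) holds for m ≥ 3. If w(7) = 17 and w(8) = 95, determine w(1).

-1

Rearranging, w(m-2) = (w(m) + 2 w(m-1)) / -3.
w(6) = (95 + 2·17) / -3 = 129/-3 = -43
w(5) = (17 + 2·(-43)) / -3 = -69/-3 = 23
w(4) = (-43 + 2·23) / -3 = 3/-3 = -1
w(3) = (23 + 2·(-1)) / -3 = 21/-3 = -7
w(2) = (-1 + 2·(-7)) / -3 = -15/-3 = 5
w(1) = (-7 + 2·5) / -3 = 3/-3 = -1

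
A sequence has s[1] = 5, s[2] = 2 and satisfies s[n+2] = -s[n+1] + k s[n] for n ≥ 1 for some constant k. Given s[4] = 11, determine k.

s[3] = -2 + 5k
s[4] = 2 - 3k
So 2 - 3k = 11, giving k = -3.

-3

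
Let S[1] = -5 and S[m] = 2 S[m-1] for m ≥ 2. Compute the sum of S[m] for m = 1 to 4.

S[2] = 2·(-5) = -10
S[3] = 2·(-10) = -20
S[4] = 2·(-20) = -40
Sum = (-5) + (-10) + (-20) + (-40) = -75

-75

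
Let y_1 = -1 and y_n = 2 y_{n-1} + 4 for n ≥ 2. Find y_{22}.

6291452

The fixed point is 4/(1 - 2) = -4, so y_n + 4 = 2(y_{n-1} + 4).
Hence y_n = 3·2^{n-1} - 4.
y_{22} = 3·2^{21} - 4 = 3·2097152 - 4 = 6291452.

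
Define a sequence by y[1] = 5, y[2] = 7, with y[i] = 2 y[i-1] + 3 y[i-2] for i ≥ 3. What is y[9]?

y[3] = 2·7 + 3·5 = 29
y[4] = 2·29 + 3·7 = 79
y[5] = 2·79 + 3·29 = 245
y[6] = 2·245 + 3·79 = 727
y[7] = 2·727 + 3·245 = 2189
y[8] = 2·2189 + 3·727 = 6559
y[9] = 2·6559 + 3·2189 = 19685

19685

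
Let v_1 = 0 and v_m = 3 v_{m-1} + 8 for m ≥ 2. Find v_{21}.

The fixed point is 8/(1 - 3) = -4, so v_m + 4 = 3(v_{m-1} + 4).
Hence v_m = 4·3^{m-1} - 4.
v_{21} = 4·3^{20} - 4 = 4·3486784401 - 4 = 13947137600.

13947137600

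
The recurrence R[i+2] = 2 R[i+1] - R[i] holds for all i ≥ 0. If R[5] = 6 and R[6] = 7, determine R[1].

Rearranging, R[i-2] = -(R[i] - 2 R[i-1]).
R[4] = -(7 - 2(6)) = 5
R[3] = -(6 - 2(5)) = 4
R[2] = -(5 - 2(4)) = 3
R[1] = -(4 - 2(3)) = 2

2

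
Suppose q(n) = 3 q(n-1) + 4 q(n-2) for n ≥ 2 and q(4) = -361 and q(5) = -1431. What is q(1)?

-3

Rearranging, q(n-2) = (q(n) - 3 q(n-1)) / 4.
q(3) = (-1431 - 3(-361)) / 4 = -348/4 = -87
q(2) = (-361 - 3(-87)) / 4 = -100/4 = -25
q(1) = (-87 - 3(-25)) / 4 = -12/4 = -3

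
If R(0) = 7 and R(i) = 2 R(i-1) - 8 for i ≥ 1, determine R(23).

-8388600

The fixed point is -8/(1 - 2) = 8, so R(i) - 8 = 2(R(i-1) - 8).
Hence R(i) = -1·2^i + 8.
R(23) = -1·2^{23} + 8 = -1·8388608 + 8 = -8388600.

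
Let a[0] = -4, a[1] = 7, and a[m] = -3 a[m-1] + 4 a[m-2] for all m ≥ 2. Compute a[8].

a[2] = -3*7 + 4*(-4) = -37
a[3] = -3*(-37) + 4*7 = 139
a[4] = -3*139 + 4*(-37) = -565
a[5] = -3*(-565) + 4*139 = 2251
a[6] = -3*2251 + 4*(-565) = -9013
a[7] = -3*(-9013) + 4*2251 = 36043
a[8] = -3*36043 + 4*(-9013) = -144181

-144181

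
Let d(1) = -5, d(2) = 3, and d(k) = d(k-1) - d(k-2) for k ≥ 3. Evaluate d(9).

8

d(3) = 3 - (-5) = 8
d(4) = 8 - 3 = 5
d(5) = 5 - 8 = -3
d(6) = (-3) - 5 = -8
d(7) = (-8) - (-3) = -5
d(8) = (-5) - (-8) = 3
d(9) = 3 - (-5) = 8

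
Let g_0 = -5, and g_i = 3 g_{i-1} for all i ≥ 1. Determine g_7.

-10935

g_1 = 3·(-5) = -15
g_2 = 3·(-15) = -45
g_3 = 3·(-45) = -135
g_4 = 3·(-135) = -405
g_5 = 3·(-405) = -1215
g_6 = 3·(-1215) = -3645
g_7 = 3·(-3645) = -10935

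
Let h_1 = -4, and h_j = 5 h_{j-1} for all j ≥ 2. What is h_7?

-62500

h_2 = 5(-4) = -20
h_3 = 5(-20) = -100
h_4 = 5(-100) = -500
h_5 = 5(-500) = -2500
h_6 = 5(-2500) = -12500
h_7 = 5(-12500) = -62500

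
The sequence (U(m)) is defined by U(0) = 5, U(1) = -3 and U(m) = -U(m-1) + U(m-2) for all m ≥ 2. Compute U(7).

-79

U(2) = -(-3) + 5 = 8
U(3) = -8 + (-3) = -11
U(4) = -(-11) + 8 = 19
U(5) = -19 + (-11) = -30
U(6) = -(-30) + 19 = 49
U(7) = -49 + (-30) = -79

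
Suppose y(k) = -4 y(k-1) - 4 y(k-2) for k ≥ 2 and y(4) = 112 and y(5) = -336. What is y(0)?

-7

Rearranging, y(k-2) = (y(k) + 4 y(k-1)) / -4.
y(3) = (-336 + 4(112)) / -4 = 112/-4 = -28
y(2) = (112 + 4(-28)) / -4 = 0/-4 = 0
y(1) = (-28 + 4(0)) / -4 = -28/-4 = 7
y(0) = (0 + 4(7)) / -4 = 28/-4 = -7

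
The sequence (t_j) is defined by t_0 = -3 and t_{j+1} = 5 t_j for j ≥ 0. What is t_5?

t_1 = 5*(-3) = -15
t_2 = 5*(-15) = -75
t_3 = 5*(-75) = -375
t_4 = 5*(-375) = -1875
t_5 = 5*(-1875) = -9375

-9375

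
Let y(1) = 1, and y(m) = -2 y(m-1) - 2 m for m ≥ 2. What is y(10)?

-1088

y(2) = -2(1) - 4 = -6
y(3) = -2(-6) - 6 = 6
y(4) = -2(6) - 8 = -20
y(5) = -2(-20) - 10 = 30
y(6) = -2(30) - 12 = -72
y(7) = -2(-72) - 14 = 130
y(8) = -2(130) - 16 = -276
y(9) = -2(-276) - 18 = 534
y(10) = -2(534) - 20 = -1088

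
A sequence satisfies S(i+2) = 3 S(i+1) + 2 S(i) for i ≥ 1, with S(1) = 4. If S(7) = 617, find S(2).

-1

Let S(2) = z.
S(3) = 8 + 3z
S(4) = 24 + 11z
S(5) = 88 + 39z
S(6) = 312 + 139z
S(7) = 1112 + 495z
So 1112 + 495z = 617, giving z = -1.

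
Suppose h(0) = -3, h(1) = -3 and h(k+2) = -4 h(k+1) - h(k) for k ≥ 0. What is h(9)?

-154227

h(2) = -4(-3) - (-3) = 15
h(3) = -4(15) - (-3) = -57
h(4) = -4(-57) - 15 = 213
h(5) = -4(213) - (-57) = -795
h(6) = -4(-795) - 213 = 2967
h(7) = -4(2967) - (-795) = -11073
h(8) = -4(-11073) - 2967 = 41325
h(9) = -4(41325) - (-11073) = -154227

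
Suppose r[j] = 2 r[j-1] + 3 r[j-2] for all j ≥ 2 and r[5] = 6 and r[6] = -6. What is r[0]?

Rearranging, r[j-2] = (r[j] - 2 r[j-1]) / 3.
r[4] = (-6 - 2*6) / 3 = -18/3 = -6
r[3] = (6 - 2*(-6)) / 3 = 18/3 = 6
r[2] = (-6 - 2*6) / 3 = -18/3 = -6
r[1] = (6 - 2*(-6)) / 3 = 18/3 = 6
r[0] = (-6 - 2*6) / 3 = -18/3 = -6

-6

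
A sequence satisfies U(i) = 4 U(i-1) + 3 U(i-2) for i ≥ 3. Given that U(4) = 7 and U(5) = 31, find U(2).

Rearranging, U(i-2) = (U(i) - 4 U(i-1)) / 3.
U(3) = (31 - 4(7)) / 3 = 3/3 = 1
U(2) = (7 - 4(1)) / 3 = 3/3 = 1

1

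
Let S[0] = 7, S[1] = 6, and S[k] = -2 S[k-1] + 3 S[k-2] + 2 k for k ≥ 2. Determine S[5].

S[2] = -2(6) + 3(7) + 4 = 13
S[3] = -2(13) + 3(6) + 6 = -2
S[4] = -2(-2) + 3(13) + 8 = 51
S[5] = -2(51) + 3(-2) + 10 = -98

-98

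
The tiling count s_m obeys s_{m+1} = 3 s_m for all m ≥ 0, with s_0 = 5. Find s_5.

s_1 = 3(5) = 15
s_2 = 3(15) = 45
s_3 = 3(45) = 135
s_4 = 3(135) = 405
s_5 = 3(405) = 1215

1215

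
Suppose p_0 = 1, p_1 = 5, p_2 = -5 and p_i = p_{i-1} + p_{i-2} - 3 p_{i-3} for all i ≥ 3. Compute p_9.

p_3 = (-5) + 5 - 3(1) = -3
p_4 = (-3) + (-5) - 3(5) = -23
p_5 = (-23) + (-3) - 3(-5) = -11
p_6 = (-11) + (-23) - 3(-3) = -25
p_7 = (-25) + (-11) - 3(-23) = 33
p_8 = 33 + (-25) - 3(-11) = 41
p_9 = 41 + 33 - 3(-25) = 149

149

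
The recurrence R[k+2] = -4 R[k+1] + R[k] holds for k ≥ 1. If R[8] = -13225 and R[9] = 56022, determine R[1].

Rearranging, R[k-2] = R[k] + 4 R[k-1].
R[7] = 56022 + 4*(-13225) = 3122
R[6] = -13225 + 4*3122 = -737
R[5] = 3122 + 4*(-737) = 174
R[4] = -737 + 4*174 = -41
R[3] = 174 + 4*(-41) = 10
R[2] = -41 + 4*10 = -1
R[1] = 10 + 4*(-1) = 6

6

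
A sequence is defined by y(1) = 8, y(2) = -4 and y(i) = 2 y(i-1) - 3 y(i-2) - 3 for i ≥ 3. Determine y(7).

337

y(3) = 2(-4) - 3(8) - 3 = -35
y(4) = 2(-35) - 3(-4) - 3 = -61
y(5) = 2(-61) - 3(-35) - 3 = -20
y(6) = 2(-20) - 3(-61) - 3 = 140
y(7) = 2(140) - 3(-20) - 3 = 337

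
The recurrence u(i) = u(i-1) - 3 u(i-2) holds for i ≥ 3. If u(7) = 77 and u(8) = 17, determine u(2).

Rearranging, u(i-2) = (u(i) - u(i-1)) / -3.
u(6) = (17 - 77) / -3 = -60/-3 = 20
u(5) = (77 - 20) / -3 = 57/-3 = -19
u(4) = (20 - (-19)) / -3 = 39/-3 = -13
u(3) = (-19 - (-13)) / -3 = -6/-3 = 2
u(2) = (-13 - 2) / -3 = -15/-3 = 5

5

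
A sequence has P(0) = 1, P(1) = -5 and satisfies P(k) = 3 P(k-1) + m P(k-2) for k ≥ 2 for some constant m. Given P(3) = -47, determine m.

1

P(2) = -15 + m
P(3) = -45 - 2m
So -45 - 2m = -47, giving m = 1.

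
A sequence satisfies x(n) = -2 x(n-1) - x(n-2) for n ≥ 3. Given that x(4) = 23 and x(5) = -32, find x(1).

Rearranging, x(n-2) = -(x(n) + 2 x(n-1)).
x(3) = -(-32 + 2(23)) = -14
x(2) = -(23 + 2(-14)) = 5
x(1) = -(-14 + 2(5)) = 4

4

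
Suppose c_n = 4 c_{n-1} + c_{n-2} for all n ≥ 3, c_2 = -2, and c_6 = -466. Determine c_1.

2

Let c_1 = x.
c_3 = -8 + x
c_4 = -34 + 4x
c_5 = -144 + 17x
c_6 = -610 + 72x
So -610 + 72x = -466, giving x = 2.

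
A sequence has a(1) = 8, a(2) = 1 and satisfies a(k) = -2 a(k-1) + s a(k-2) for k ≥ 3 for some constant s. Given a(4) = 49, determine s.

-3

a(3) = -2 + 8s
a(4) = 4 - 15s
So 4 - 15s = 49, giving s = -3.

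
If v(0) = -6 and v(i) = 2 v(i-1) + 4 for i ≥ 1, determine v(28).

-536870916

The fixed point is 4/(1 - 2) = -4, so v(i) + 4 = 2(v(i-1) + 4).
Hence v(i) = -2·2^i - 4.
v(28) = -2·2^{28} - 4 = -2·268435456 - 4 = -536870916.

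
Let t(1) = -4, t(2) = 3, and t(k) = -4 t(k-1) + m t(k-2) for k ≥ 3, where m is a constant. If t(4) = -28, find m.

-4

t(3) = -12 - 4m
t(4) = 48 + 19m
So 48 + 19m = -28, giving m = -4.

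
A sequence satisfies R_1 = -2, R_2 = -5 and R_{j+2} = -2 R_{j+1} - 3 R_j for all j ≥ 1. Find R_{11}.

R_3 = -2·(-5) - 3·(-2) = 16
R_4 = -2·16 - 3·(-5) = -17
R_5 = -2·(-17) - 3·16 = -14
R_6 = -2·(-14) - 3·(-17) = 79
R_7 = -2·79 - 3·(-14) = -116
R_8 = -2·(-116) - 3·79 = -5
R_9 = -2·(-5) - 3·(-116) = 358
R_{10} = -2·358 - 3·(-5) = -701
R_{11} = -2·(-701) - 3·358 = 328

328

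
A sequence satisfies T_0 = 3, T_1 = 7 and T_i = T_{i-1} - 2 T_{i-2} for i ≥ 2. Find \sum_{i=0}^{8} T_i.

T_2 = 7 - 2·3 = 1
T_3 = 1 - 2·7 = -13
T_4 = (-13) - 2·1 = -15
T_5 = (-15) - 2·(-13) = 11
T_6 = 11 - 2·(-15) = 41
T_7 = 41 - 2·11 = 19
T_8 = 19 - 2·41 = -63
Sum = 3 + 7 + 1 + (-13) + (-15) + 11 + 41 + 19 + (-63) = -9

-9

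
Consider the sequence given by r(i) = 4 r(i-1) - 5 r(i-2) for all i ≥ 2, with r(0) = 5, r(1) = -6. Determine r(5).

-846

r(2) = 4·(-6) - 5·5 = -49
r(3) = 4·(-49) - 5·(-6) = -166
r(4) = 4·(-166) - 5·(-49) = -419
r(5) = 4·(-419) - 5·(-166) = -846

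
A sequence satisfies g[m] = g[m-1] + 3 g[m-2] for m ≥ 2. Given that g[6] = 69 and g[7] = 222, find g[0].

Rearranging, g[m-2] = (g[m] - g[m-1]) / 3.
g[5] = (222 - 69) / 3 = 153/3 = 51
g[4] = (69 - 51) / 3 = 18/3 = 6
g[3] = (51 - 6) / 3 = 45/3 = 15
g[2] = (6 - 15) / 3 = -9/3 = -3
g[1] = (15 - (-3)) / 3 = 18/3 = 6
g[0] = (-3 - 6) / 3 = -9/3 = -3

-3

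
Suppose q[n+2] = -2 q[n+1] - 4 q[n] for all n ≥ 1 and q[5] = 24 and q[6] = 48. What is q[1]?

Rearranging, q[n-2] = (q[n] + 2 q[n-1]) / -4.
q[4] = (48 + 2(24)) / -4 = 96/-4 = -24
q[3] = (24 + 2(-24)) / -4 = -24/-4 = 6
q[2] = (-24 + 2(6)) / -4 = -12/-4 = 3
q[1] = (6 + 2(3)) / -4 = 12/-4 = -3

-3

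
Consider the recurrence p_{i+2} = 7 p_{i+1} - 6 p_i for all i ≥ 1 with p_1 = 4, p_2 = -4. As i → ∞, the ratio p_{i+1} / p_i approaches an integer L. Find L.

6

The characteristic equation is r^2 - 7r + 6 = 0, which factors as (r - 6)(r - 1) = 0.
So the roots are 6 and 1. Since |6| > |1| and the coefficient of 6^i is non-zero, the ratio tends to 6.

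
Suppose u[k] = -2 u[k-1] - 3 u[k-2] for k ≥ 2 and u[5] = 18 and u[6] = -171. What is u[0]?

-7

Rearranging, u[k-2] = (u[k] + 2 u[k-1]) / -3.
u[4] = (-171 + 2(18)) / -3 = -135/-3 = 45
u[3] = (18 + 2(45)) / -3 = 108/-3 = -36
u[2] = (45 + 2(-36)) / -3 = -27/-3 = 9
u[1] = (-36 + 2(9)) / -3 = -18/-3 = 6
u[0] = (9 + 2(6)) / -3 = 21/-3 = -7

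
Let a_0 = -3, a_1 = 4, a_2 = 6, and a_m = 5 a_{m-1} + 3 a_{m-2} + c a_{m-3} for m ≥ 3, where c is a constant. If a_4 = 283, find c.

-5

a_3 = 42 - 3c
a_4 = 228 - 11c
So 228 - 11c = 283, giving c = -5.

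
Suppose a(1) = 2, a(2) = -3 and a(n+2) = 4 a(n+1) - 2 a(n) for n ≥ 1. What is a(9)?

a(3) = 4(-3) - 2(2) = -16
a(4) = 4(-16) - 2(-3) = -58
a(5) = 4(-58) - 2(-16) = -200
a(6) = 4(-200) - 2(-58) = -684
a(7) = 4(-684) - 2(-200) = -2336
a(8) = 4(-2336) - 2(-684) = -7976
a(9) = 4(-7976) - 2(-2336) = -27232

-27232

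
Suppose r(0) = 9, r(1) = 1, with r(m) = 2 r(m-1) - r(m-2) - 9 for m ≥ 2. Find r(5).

r(2) = 2*1 - 9 - 9 = -16
r(3) = 2*(-16) - 1 - 9 = -42
r(4) = 2*(-42) - (-16) - 9 = -77
r(5) = 2*(-77) - (-42) - 9 = -121

-121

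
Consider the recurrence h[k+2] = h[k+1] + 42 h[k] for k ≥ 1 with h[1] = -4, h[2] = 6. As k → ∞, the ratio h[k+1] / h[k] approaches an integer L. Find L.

The characteristic equation is r^2 - r - 42 = 0, which factors as (r - 7)(r + 6) = 0.
So the roots are 7 and -6. Since |7| > |-6| and the coefficient of 7^k is non-zero, the ratio tends to 7.

7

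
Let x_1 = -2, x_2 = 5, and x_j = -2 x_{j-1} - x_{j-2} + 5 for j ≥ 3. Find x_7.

x_3 = -2·5 - (-2) + 5 = -3
x_4 = -2·(-3) - 5 + 5 = 6
x_5 = -2·6 - (-3) + 5 = -4
x_6 = -2·(-4) - 6 + 5 = 7
x_7 = -2·7 - (-4) + 5 = -5

-5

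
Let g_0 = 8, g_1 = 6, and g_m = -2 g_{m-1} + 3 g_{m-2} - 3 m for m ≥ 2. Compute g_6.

114

g_2 = -2(6) + 3(8) - 6 = 6
g_3 = -2(6) + 3(6) - 9 = -3
g_4 = -2(-3) + 3(6) - 12 = 12
g_5 = -2(12) + 3(-3) - 15 = -48
g_6 = -2(-48) + 3(12) - 18 = 114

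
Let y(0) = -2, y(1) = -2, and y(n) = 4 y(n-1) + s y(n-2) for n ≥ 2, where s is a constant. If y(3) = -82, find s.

5

y(2) = -8 - 2s
y(3) = -32 - 10s
So -32 - 10s = -82, giving s = 5.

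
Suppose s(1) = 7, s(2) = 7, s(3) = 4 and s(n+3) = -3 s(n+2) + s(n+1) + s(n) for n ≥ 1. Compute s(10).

s(4) = -3*4 + 7 + 7 = 2
s(5) = -3*2 + 4 + 7 = 5
s(6) = -3*5 + 2 + 4 = -9
s(7) = -3*(-9) + 5 + 2 = 34
s(8) = -3*34 + (-9) + 5 = -106
s(9) = -3*(-106) + 34 + (-9) = 343
s(10) = -3*343 + (-106) + 34 = -1101

-1101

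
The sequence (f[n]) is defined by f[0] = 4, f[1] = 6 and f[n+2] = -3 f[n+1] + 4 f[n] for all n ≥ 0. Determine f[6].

f[2] = -3(6) + 4(4) = -2
f[3] = -3(-2) + 4(6) = 30
f[4] = -3(30) + 4(-2) = -98
f[5] = -3(-98) + 4(30) = 414
f[6] = -3(414) + 4(-98) = -1634

-1634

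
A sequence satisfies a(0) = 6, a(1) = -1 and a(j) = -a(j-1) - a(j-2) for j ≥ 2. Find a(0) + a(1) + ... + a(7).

5

a(2) = -(-1) - 6 = -5
a(3) = -(-5) - (-1) = 6
a(4) = -6 - (-5) = -1
a(5) = -(-1) - 6 = -5
a(6) = -(-5) - (-1) = 6
a(7) = -6 - (-5) = -1
Sum = 6 + (-1) + (-5) + 6 + (-1) + (-5) + 6 + (-1) = 5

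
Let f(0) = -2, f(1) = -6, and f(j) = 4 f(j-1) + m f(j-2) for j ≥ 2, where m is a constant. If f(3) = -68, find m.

-2

f(2) = -24 - 2m
f(3) = -96 - 14m
So -96 - 14m = -68, giving m = -2.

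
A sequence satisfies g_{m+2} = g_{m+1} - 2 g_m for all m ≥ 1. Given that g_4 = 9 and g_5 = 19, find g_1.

Rearranging, g_{m-2} = (g_m - g_{m-1}) / -2.
g_3 = (19 - 9) / -2 = 10/-2 = -5
g_2 = (9 - (-5)) / -2 = 14/-2 = -7
g_1 = (-5 - (-7)) / -2 = 2/-2 = -1

-1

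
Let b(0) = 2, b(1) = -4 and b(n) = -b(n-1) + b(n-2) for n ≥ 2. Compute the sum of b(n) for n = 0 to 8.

68

b(2) = -(-4) + 2 = 6
b(3) = -6 + (-4) = -10
b(4) = -(-10) + 6 = 16
b(5) = -16 + (-10) = -26
b(6) = -(-26) + 16 = 42
b(7) = -42 + (-26) = -68
b(8) = -(-68) + 42 = 110
Sum = 2 + (-4) + 6 + (-10) + 16 + (-26) + 42 + (-68) + 110 = 68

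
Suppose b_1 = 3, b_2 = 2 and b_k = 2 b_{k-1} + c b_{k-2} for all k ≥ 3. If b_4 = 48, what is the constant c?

5

b_3 = 4 + 3c
b_4 = 8 + 8c
So 8 + 8c = 48, giving c = 5.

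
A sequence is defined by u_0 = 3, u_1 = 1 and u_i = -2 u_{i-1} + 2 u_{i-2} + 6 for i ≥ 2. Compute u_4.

50

u_2 = -2·1 + 2·3 + 6 = 10
u_3 = -2·10 + 2·1 + 6 = -12
u_4 = -2·(-12) + 2·10 + 6 = 50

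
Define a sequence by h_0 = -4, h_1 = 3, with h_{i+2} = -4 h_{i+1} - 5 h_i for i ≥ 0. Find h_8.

428

h_2 = -4(3) - 5(-4) = 8
h_3 = -4(8) - 5(3) = -47
h_4 = -4(-47) - 5(8) = 148
h_5 = -4(148) - 5(-47) = -357
h_6 = -4(-357) - 5(148) = 688
h_7 = -4(688) - 5(-357) = -967
h_8 = -4(-967) - 5(688) = 428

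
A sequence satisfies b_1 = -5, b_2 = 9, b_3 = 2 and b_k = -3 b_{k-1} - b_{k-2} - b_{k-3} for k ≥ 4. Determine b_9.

b_4 = -3(2) - 9 - (-5) = -10
b_5 = -3(-10) - 2 - 9 = 19
b_6 = -3(19) - (-10) - 2 = -49
b_7 = -3(-49) - 19 - (-10) = 138
b_8 = -3(138) - (-49) - 19 = -384
b_9 = -3(-384) - 138 - (-49) = 1063

1063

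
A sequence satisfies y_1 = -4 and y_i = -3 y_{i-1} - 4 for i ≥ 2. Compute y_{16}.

The fixed point is -4/(1 + 3) = -1, so y_i + 1 = -3(y_{i-1} + 1).
Hence y_i = -3·(-3)^{i-1} - 1.
y_{16} = -3·(-3)^{15} - 1 = -3·-14348907 - 1 = 43046720.

43046720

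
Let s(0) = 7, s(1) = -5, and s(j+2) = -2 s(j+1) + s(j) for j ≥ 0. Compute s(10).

18785

s(2) = -2(-5) + 7 = 17
s(3) = -2(17) + (-5) = -39
s(4) = -2(-39) + 17 = 95
s(5) = -2(95) + (-39) = -229
s(6) = -2(-229) + 95 = 553
s(7) = -2(553) + (-229) = -1335
s(8) = -2(-1335) + 553 = 3223
s(9) = -2(3223) + (-1335) = -7781
s(10) = -2(-7781) + 3223 = 18785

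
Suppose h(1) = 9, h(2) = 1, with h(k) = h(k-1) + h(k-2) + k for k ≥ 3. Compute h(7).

103

h(3) = 1 + 9 + 3 = 13
h(4) = 13 + 1 + 4 = 18
h(5) = 18 + 13 + 5 = 36
h(6) = 36 + 18 + 6 = 60
h(7) = 60 + 36 + 7 = 103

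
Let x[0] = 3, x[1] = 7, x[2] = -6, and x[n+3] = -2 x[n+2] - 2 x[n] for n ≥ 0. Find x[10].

-4392

x[3] = -2(-6) - 2(3) = 6
x[4] = -2(6) - 2(7) = -26
x[5] = -2(-26) - 2(-6) = 64
x[6] = -2(64) - 2(6) = -140
x[7] = -2(-140) - 2(-26) = 332
x[8] = -2(332) - 2(64) = -792
x[9] = -2(-792) - 2(-140) = 1864
x[10] = -2(1864) - 2(332) = -4392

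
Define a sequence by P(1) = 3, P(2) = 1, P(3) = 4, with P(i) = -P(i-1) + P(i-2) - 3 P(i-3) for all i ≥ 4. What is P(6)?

P(4) = -4 + 1 - 3(3) = -12
P(5) = -(-12) + 4 - 3(1) = 13
P(6) = -13 + (-12) - 3(4) = -37

-37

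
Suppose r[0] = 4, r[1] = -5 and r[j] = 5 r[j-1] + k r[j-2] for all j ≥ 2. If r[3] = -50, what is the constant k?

5

r[2] = -25 + 4k
r[3] = -125 + 15k
So -125 + 15k = -50, giving k = 5.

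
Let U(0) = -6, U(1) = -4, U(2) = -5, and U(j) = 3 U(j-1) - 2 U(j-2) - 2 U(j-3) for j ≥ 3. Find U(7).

U(3) = 3(-5) - 2(-4) - 2(-6) = 5
U(4) = 3(5) - 2(-5) - 2(-4) = 33
U(5) = 3(33) - 2(5) - 2(-5) = 99
U(6) = 3(99) - 2(33) - 2(5) = 221
U(7) = 3(221) - 2(99) - 2(33) = 399

399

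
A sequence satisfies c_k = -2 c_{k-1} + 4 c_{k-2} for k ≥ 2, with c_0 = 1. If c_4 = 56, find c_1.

-1

Let c_1 = v.
c_2 = 4 - 2v
c_3 = -8 + 8v
c_4 = 32 - 24v
So 32 - 24v = 56, giving v = -1.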